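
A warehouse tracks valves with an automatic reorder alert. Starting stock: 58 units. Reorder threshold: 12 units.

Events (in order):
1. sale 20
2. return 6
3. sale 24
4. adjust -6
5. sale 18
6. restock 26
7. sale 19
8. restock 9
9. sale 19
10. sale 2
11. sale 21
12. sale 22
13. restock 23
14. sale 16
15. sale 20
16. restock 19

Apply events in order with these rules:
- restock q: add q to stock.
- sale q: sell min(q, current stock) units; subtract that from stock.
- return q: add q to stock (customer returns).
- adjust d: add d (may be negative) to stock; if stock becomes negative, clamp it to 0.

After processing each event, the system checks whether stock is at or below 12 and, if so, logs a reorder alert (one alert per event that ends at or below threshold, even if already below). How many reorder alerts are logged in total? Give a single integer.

Answer: 8

Derivation:
Processing events:
Start: stock = 58
  Event 1 (sale 20): sell min(20,58)=20. stock: 58 - 20 = 38. total_sold = 20
  Event 2 (return 6): 38 + 6 = 44
  Event 3 (sale 24): sell min(24,44)=24. stock: 44 - 24 = 20. total_sold = 44
  Event 4 (adjust -6): 20 + -6 = 14
  Event 5 (sale 18): sell min(18,14)=14. stock: 14 - 14 = 0. total_sold = 58
  Event 6 (restock 26): 0 + 26 = 26
  Event 7 (sale 19): sell min(19,26)=19. stock: 26 - 19 = 7. total_sold = 77
  Event 8 (restock 9): 7 + 9 = 16
  Event 9 (sale 19): sell min(19,16)=16. stock: 16 - 16 = 0. total_sold = 93
  Event 10 (sale 2): sell min(2,0)=0. stock: 0 - 0 = 0. total_sold = 93
  Event 11 (sale 21): sell min(21,0)=0. stock: 0 - 0 = 0. total_sold = 93
  Event 12 (sale 22): sell min(22,0)=0. stock: 0 - 0 = 0. total_sold = 93
  Event 13 (restock 23): 0 + 23 = 23
  Event 14 (sale 16): sell min(16,23)=16. stock: 23 - 16 = 7. total_sold = 109
  Event 15 (sale 20): sell min(20,7)=7. stock: 7 - 7 = 0. total_sold = 116
  Event 16 (restock 19): 0 + 19 = 19
Final: stock = 19, total_sold = 116

Checking against threshold 12:
  After event 1: stock=38 > 12
  After event 2: stock=44 > 12
  After event 3: stock=20 > 12
  After event 4: stock=14 > 12
  After event 5: stock=0 <= 12 -> ALERT
  After event 6: stock=26 > 12
  After event 7: stock=7 <= 12 -> ALERT
  After event 8: stock=16 > 12
  After event 9: stock=0 <= 12 -> ALERT
  After event 10: stock=0 <= 12 -> ALERT
  After event 11: stock=0 <= 12 -> ALERT
  After event 12: stock=0 <= 12 -> ALERT
  After event 13: stock=23 > 12
  After event 14: stock=7 <= 12 -> ALERT
  After event 15: stock=0 <= 12 -> ALERT
  After event 16: stock=19 > 12
Alert events: [5, 7, 9, 10, 11, 12, 14, 15]. Count = 8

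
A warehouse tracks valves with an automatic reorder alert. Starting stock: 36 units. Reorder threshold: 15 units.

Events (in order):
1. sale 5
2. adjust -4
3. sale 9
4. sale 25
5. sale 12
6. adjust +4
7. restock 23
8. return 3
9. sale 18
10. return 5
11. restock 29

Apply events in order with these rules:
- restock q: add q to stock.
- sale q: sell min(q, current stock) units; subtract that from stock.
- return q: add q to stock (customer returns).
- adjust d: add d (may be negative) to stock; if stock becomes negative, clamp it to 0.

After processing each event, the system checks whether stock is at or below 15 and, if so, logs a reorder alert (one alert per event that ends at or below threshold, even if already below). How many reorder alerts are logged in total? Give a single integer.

Processing events:
Start: stock = 36
  Event 1 (sale 5): sell min(5,36)=5. stock: 36 - 5 = 31. total_sold = 5
  Event 2 (adjust -4): 31 + -4 = 27
  Event 3 (sale 9): sell min(9,27)=9. stock: 27 - 9 = 18. total_sold = 14
  Event 4 (sale 25): sell min(25,18)=18. stock: 18 - 18 = 0. total_sold = 32
  Event 5 (sale 12): sell min(12,0)=0. stock: 0 - 0 = 0. total_sold = 32
  Event 6 (adjust +4): 0 + 4 = 4
  Event 7 (restock 23): 4 + 23 = 27
  Event 8 (return 3): 27 + 3 = 30
  Event 9 (sale 18): sell min(18,30)=18. stock: 30 - 18 = 12. total_sold = 50
  Event 10 (return 5): 12 + 5 = 17
  Event 11 (restock 29): 17 + 29 = 46
Final: stock = 46, total_sold = 50

Checking against threshold 15:
  After event 1: stock=31 > 15
  After event 2: stock=27 > 15
  After event 3: stock=18 > 15
  After event 4: stock=0 <= 15 -> ALERT
  After event 5: stock=0 <= 15 -> ALERT
  After event 6: stock=4 <= 15 -> ALERT
  After event 7: stock=27 > 15
  After event 8: stock=30 > 15
  After event 9: stock=12 <= 15 -> ALERT
  After event 10: stock=17 > 15
  After event 11: stock=46 > 15
Alert events: [4, 5, 6, 9]. Count = 4

Answer: 4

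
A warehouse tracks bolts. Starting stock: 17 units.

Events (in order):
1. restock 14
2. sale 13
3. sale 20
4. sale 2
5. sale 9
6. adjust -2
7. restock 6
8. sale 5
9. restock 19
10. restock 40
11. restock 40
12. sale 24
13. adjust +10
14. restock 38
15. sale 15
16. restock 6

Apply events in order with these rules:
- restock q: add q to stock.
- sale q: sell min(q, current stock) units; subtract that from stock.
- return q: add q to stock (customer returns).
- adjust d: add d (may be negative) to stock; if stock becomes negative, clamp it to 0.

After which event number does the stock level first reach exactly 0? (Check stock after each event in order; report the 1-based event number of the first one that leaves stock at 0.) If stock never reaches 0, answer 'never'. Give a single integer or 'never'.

Answer: 3

Derivation:
Processing events:
Start: stock = 17
  Event 1 (restock 14): 17 + 14 = 31
  Event 2 (sale 13): sell min(13,31)=13. stock: 31 - 13 = 18. total_sold = 13
  Event 3 (sale 20): sell min(20,18)=18. stock: 18 - 18 = 0. total_sold = 31
  Event 4 (sale 2): sell min(2,0)=0. stock: 0 - 0 = 0. total_sold = 31
  Event 5 (sale 9): sell min(9,0)=0. stock: 0 - 0 = 0. total_sold = 31
  Event 6 (adjust -2): 0 + -2 = 0 (clamped to 0)
  Event 7 (restock 6): 0 + 6 = 6
  Event 8 (sale 5): sell min(5,6)=5. stock: 6 - 5 = 1. total_sold = 36
  Event 9 (restock 19): 1 + 19 = 20
  Event 10 (restock 40): 20 + 40 = 60
  Event 11 (restock 40): 60 + 40 = 100
  Event 12 (sale 24): sell min(24,100)=24. stock: 100 - 24 = 76. total_sold = 60
  Event 13 (adjust +10): 76 + 10 = 86
  Event 14 (restock 38): 86 + 38 = 124
  Event 15 (sale 15): sell min(15,124)=15. stock: 124 - 15 = 109. total_sold = 75
  Event 16 (restock 6): 109 + 6 = 115
Final: stock = 115, total_sold = 75

First zero at event 3.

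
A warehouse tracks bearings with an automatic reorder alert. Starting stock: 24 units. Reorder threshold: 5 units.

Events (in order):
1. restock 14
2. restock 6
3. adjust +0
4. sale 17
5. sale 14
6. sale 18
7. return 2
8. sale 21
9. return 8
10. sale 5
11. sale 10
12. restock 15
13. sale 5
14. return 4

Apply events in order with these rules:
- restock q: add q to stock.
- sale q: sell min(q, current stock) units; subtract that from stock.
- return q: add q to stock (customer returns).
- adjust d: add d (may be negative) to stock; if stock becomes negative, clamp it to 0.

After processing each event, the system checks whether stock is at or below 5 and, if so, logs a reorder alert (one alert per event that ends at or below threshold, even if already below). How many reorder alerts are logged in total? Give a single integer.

Processing events:
Start: stock = 24
  Event 1 (restock 14): 24 + 14 = 38
  Event 2 (restock 6): 38 + 6 = 44
  Event 3 (adjust +0): 44 + 0 = 44
  Event 4 (sale 17): sell min(17,44)=17. stock: 44 - 17 = 27. total_sold = 17
  Event 5 (sale 14): sell min(14,27)=14. stock: 27 - 14 = 13. total_sold = 31
  Event 6 (sale 18): sell min(18,13)=13. stock: 13 - 13 = 0. total_sold = 44
  Event 7 (return 2): 0 + 2 = 2
  Event 8 (sale 21): sell min(21,2)=2. stock: 2 - 2 = 0. total_sold = 46
  Event 9 (return 8): 0 + 8 = 8
  Event 10 (sale 5): sell min(5,8)=5. stock: 8 - 5 = 3. total_sold = 51
  Event 11 (sale 10): sell min(10,3)=3. stock: 3 - 3 = 0. total_sold = 54
  Event 12 (restock 15): 0 + 15 = 15
  Event 13 (sale 5): sell min(5,15)=5. stock: 15 - 5 = 10. total_sold = 59
  Event 14 (return 4): 10 + 4 = 14
Final: stock = 14, total_sold = 59

Checking against threshold 5:
  After event 1: stock=38 > 5
  After event 2: stock=44 > 5
  After event 3: stock=44 > 5
  After event 4: stock=27 > 5
  After event 5: stock=13 > 5
  After event 6: stock=0 <= 5 -> ALERT
  After event 7: stock=2 <= 5 -> ALERT
  After event 8: stock=0 <= 5 -> ALERT
  After event 9: stock=8 > 5
  After event 10: stock=3 <= 5 -> ALERT
  After event 11: stock=0 <= 5 -> ALERT
  After event 12: stock=15 > 5
  After event 13: stock=10 > 5
  After event 14: stock=14 > 5
Alert events: [6, 7, 8, 10, 11]. Count = 5

Answer: 5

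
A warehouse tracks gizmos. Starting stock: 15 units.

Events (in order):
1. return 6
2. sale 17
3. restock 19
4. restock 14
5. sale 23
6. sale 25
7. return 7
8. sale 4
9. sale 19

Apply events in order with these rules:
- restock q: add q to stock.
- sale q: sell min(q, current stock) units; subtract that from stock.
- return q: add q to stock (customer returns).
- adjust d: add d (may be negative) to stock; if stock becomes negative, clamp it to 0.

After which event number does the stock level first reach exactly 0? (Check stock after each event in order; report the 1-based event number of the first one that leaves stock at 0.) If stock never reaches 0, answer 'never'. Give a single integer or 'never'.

Processing events:
Start: stock = 15
  Event 1 (return 6): 15 + 6 = 21
  Event 2 (sale 17): sell min(17,21)=17. stock: 21 - 17 = 4. total_sold = 17
  Event 3 (restock 19): 4 + 19 = 23
  Event 4 (restock 14): 23 + 14 = 37
  Event 5 (sale 23): sell min(23,37)=23. stock: 37 - 23 = 14. total_sold = 40
  Event 6 (sale 25): sell min(25,14)=14. stock: 14 - 14 = 0. total_sold = 54
  Event 7 (return 7): 0 + 7 = 7
  Event 8 (sale 4): sell min(4,7)=4. stock: 7 - 4 = 3. total_sold = 58
  Event 9 (sale 19): sell min(19,3)=3. stock: 3 - 3 = 0. total_sold = 61
Final: stock = 0, total_sold = 61

First zero at event 6.

Answer: 6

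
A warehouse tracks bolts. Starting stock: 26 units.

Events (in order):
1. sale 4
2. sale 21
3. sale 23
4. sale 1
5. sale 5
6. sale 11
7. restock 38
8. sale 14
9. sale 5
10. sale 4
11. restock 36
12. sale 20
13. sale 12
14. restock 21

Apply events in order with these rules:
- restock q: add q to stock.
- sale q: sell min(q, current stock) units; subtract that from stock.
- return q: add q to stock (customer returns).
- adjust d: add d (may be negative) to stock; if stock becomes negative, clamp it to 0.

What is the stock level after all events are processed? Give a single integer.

Processing events:
Start: stock = 26
  Event 1 (sale 4): sell min(4,26)=4. stock: 26 - 4 = 22. total_sold = 4
  Event 2 (sale 21): sell min(21,22)=21. stock: 22 - 21 = 1. total_sold = 25
  Event 3 (sale 23): sell min(23,1)=1. stock: 1 - 1 = 0. total_sold = 26
  Event 4 (sale 1): sell min(1,0)=0. stock: 0 - 0 = 0. total_sold = 26
  Event 5 (sale 5): sell min(5,0)=0. stock: 0 - 0 = 0. total_sold = 26
  Event 6 (sale 11): sell min(11,0)=0. stock: 0 - 0 = 0. total_sold = 26
  Event 7 (restock 38): 0 + 38 = 38
  Event 8 (sale 14): sell min(14,38)=14. stock: 38 - 14 = 24. total_sold = 40
  Event 9 (sale 5): sell min(5,24)=5. stock: 24 - 5 = 19. total_sold = 45
  Event 10 (sale 4): sell min(4,19)=4. stock: 19 - 4 = 15. total_sold = 49
  Event 11 (restock 36): 15 + 36 = 51
  Event 12 (sale 20): sell min(20,51)=20. stock: 51 - 20 = 31. total_sold = 69
  Event 13 (sale 12): sell min(12,31)=12. stock: 31 - 12 = 19. total_sold = 81
  Event 14 (restock 21): 19 + 21 = 40
Final: stock = 40, total_sold = 81

Answer: 40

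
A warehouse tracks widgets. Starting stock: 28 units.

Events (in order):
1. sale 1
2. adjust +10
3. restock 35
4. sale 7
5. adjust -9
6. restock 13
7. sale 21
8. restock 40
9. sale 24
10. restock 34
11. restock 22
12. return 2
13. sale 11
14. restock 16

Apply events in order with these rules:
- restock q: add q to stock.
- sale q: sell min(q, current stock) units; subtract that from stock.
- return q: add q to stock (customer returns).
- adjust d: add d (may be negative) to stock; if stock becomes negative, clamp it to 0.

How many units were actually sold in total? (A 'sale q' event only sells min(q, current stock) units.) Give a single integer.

Processing events:
Start: stock = 28
  Event 1 (sale 1): sell min(1,28)=1. stock: 28 - 1 = 27. total_sold = 1
  Event 2 (adjust +10): 27 + 10 = 37
  Event 3 (restock 35): 37 + 35 = 72
  Event 4 (sale 7): sell min(7,72)=7. stock: 72 - 7 = 65. total_sold = 8
  Event 5 (adjust -9): 65 + -9 = 56
  Event 6 (restock 13): 56 + 13 = 69
  Event 7 (sale 21): sell min(21,69)=21. stock: 69 - 21 = 48. total_sold = 29
  Event 8 (restock 40): 48 + 40 = 88
  Event 9 (sale 24): sell min(24,88)=24. stock: 88 - 24 = 64. total_sold = 53
  Event 10 (restock 34): 64 + 34 = 98
  Event 11 (restock 22): 98 + 22 = 120
  Event 12 (return 2): 120 + 2 = 122
  Event 13 (sale 11): sell min(11,122)=11. stock: 122 - 11 = 111. total_sold = 64
  Event 14 (restock 16): 111 + 16 = 127
Final: stock = 127, total_sold = 64

Answer: 64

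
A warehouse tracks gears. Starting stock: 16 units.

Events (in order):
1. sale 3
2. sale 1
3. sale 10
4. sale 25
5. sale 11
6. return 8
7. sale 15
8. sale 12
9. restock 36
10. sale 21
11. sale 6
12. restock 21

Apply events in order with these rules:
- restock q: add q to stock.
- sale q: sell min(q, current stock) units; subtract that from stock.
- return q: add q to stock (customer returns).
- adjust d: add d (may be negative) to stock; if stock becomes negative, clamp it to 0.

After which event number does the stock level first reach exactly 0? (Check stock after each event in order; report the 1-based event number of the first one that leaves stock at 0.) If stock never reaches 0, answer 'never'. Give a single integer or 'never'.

Answer: 4

Derivation:
Processing events:
Start: stock = 16
  Event 1 (sale 3): sell min(3,16)=3. stock: 16 - 3 = 13. total_sold = 3
  Event 2 (sale 1): sell min(1,13)=1. stock: 13 - 1 = 12. total_sold = 4
  Event 3 (sale 10): sell min(10,12)=10. stock: 12 - 10 = 2. total_sold = 14
  Event 4 (sale 25): sell min(25,2)=2. stock: 2 - 2 = 0. total_sold = 16
  Event 5 (sale 11): sell min(11,0)=0. stock: 0 - 0 = 0. total_sold = 16
  Event 6 (return 8): 0 + 8 = 8
  Event 7 (sale 15): sell min(15,8)=8. stock: 8 - 8 = 0. total_sold = 24
  Event 8 (sale 12): sell min(12,0)=0. stock: 0 - 0 = 0. total_sold = 24
  Event 9 (restock 36): 0 + 36 = 36
  Event 10 (sale 21): sell min(21,36)=21. stock: 36 - 21 = 15. total_sold = 45
  Event 11 (sale 6): sell min(6,15)=6. stock: 15 - 6 = 9. total_sold = 51
  Event 12 (restock 21): 9 + 21 = 30
Final: stock = 30, total_sold = 51

First zero at event 4.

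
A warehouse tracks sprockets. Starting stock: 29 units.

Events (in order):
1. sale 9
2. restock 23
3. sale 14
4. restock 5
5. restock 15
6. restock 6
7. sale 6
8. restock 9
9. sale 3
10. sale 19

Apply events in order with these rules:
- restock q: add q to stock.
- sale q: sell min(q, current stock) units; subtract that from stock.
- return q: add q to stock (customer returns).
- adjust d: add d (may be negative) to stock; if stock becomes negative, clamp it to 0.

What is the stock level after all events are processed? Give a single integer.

Processing events:
Start: stock = 29
  Event 1 (sale 9): sell min(9,29)=9. stock: 29 - 9 = 20. total_sold = 9
  Event 2 (restock 23): 20 + 23 = 43
  Event 3 (sale 14): sell min(14,43)=14. stock: 43 - 14 = 29. total_sold = 23
  Event 4 (restock 5): 29 + 5 = 34
  Event 5 (restock 15): 34 + 15 = 49
  Event 6 (restock 6): 49 + 6 = 55
  Event 7 (sale 6): sell min(6,55)=6. stock: 55 - 6 = 49. total_sold = 29
  Event 8 (restock 9): 49 + 9 = 58
  Event 9 (sale 3): sell min(3,58)=3. stock: 58 - 3 = 55. total_sold = 32
  Event 10 (sale 19): sell min(19,55)=19. stock: 55 - 19 = 36. total_sold = 51
Final: stock = 36, total_sold = 51

Answer: 36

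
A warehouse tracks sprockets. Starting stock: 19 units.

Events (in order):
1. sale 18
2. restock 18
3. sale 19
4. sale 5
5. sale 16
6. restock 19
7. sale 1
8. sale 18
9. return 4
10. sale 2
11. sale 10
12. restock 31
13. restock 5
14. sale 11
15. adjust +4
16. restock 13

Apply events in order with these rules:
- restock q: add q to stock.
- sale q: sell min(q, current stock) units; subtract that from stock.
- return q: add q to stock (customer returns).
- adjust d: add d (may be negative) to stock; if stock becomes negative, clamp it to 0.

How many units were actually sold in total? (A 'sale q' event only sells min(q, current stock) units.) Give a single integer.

Processing events:
Start: stock = 19
  Event 1 (sale 18): sell min(18,19)=18. stock: 19 - 18 = 1. total_sold = 18
  Event 2 (restock 18): 1 + 18 = 19
  Event 3 (sale 19): sell min(19,19)=19. stock: 19 - 19 = 0. total_sold = 37
  Event 4 (sale 5): sell min(5,0)=0. stock: 0 - 0 = 0. total_sold = 37
  Event 5 (sale 16): sell min(16,0)=0. stock: 0 - 0 = 0. total_sold = 37
  Event 6 (restock 19): 0 + 19 = 19
  Event 7 (sale 1): sell min(1,19)=1. stock: 19 - 1 = 18. total_sold = 38
  Event 8 (sale 18): sell min(18,18)=18. stock: 18 - 18 = 0. total_sold = 56
  Event 9 (return 4): 0 + 4 = 4
  Event 10 (sale 2): sell min(2,4)=2. stock: 4 - 2 = 2. total_sold = 58
  Event 11 (sale 10): sell min(10,2)=2. stock: 2 - 2 = 0. total_sold = 60
  Event 12 (restock 31): 0 + 31 = 31
  Event 13 (restock 5): 31 + 5 = 36
  Event 14 (sale 11): sell min(11,36)=11. stock: 36 - 11 = 25. total_sold = 71
  Event 15 (adjust +4): 25 + 4 = 29
  Event 16 (restock 13): 29 + 13 = 42
Final: stock = 42, total_sold = 71

Answer: 71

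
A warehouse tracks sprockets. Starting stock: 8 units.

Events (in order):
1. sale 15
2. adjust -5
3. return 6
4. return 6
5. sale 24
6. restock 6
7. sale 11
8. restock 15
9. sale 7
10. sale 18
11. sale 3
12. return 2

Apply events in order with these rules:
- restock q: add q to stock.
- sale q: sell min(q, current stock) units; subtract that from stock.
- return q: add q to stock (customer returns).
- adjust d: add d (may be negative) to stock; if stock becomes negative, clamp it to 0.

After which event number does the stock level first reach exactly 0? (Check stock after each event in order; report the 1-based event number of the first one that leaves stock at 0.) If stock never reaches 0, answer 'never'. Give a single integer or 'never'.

Processing events:
Start: stock = 8
  Event 1 (sale 15): sell min(15,8)=8. stock: 8 - 8 = 0. total_sold = 8
  Event 2 (adjust -5): 0 + -5 = 0 (clamped to 0)
  Event 3 (return 6): 0 + 6 = 6
  Event 4 (return 6): 6 + 6 = 12
  Event 5 (sale 24): sell min(24,12)=12. stock: 12 - 12 = 0. total_sold = 20
  Event 6 (restock 6): 0 + 6 = 6
  Event 7 (sale 11): sell min(11,6)=6. stock: 6 - 6 = 0. total_sold = 26
  Event 8 (restock 15): 0 + 15 = 15
  Event 9 (sale 7): sell min(7,15)=7. stock: 15 - 7 = 8. total_sold = 33
  Event 10 (sale 18): sell min(18,8)=8. stock: 8 - 8 = 0. total_sold = 41
  Event 11 (sale 3): sell min(3,0)=0. stock: 0 - 0 = 0. total_sold = 41
  Event 12 (return 2): 0 + 2 = 2
Final: stock = 2, total_sold = 41

First zero at event 1.

Answer: 1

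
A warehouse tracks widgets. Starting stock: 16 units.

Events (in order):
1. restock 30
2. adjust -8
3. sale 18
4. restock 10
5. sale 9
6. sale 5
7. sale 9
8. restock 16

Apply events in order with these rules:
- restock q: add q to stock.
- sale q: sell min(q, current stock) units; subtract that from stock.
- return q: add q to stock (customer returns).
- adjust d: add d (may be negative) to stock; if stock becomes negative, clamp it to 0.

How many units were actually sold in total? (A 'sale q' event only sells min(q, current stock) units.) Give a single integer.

Answer: 41

Derivation:
Processing events:
Start: stock = 16
  Event 1 (restock 30): 16 + 30 = 46
  Event 2 (adjust -8): 46 + -8 = 38
  Event 3 (sale 18): sell min(18,38)=18. stock: 38 - 18 = 20. total_sold = 18
  Event 4 (restock 10): 20 + 10 = 30
  Event 5 (sale 9): sell min(9,30)=9. stock: 30 - 9 = 21. total_sold = 27
  Event 6 (sale 5): sell min(5,21)=5. stock: 21 - 5 = 16. total_sold = 32
  Event 7 (sale 9): sell min(9,16)=9. stock: 16 - 9 = 7. total_sold = 41
  Event 8 (restock 16): 7 + 16 = 23
Final: stock = 23, total_sold = 41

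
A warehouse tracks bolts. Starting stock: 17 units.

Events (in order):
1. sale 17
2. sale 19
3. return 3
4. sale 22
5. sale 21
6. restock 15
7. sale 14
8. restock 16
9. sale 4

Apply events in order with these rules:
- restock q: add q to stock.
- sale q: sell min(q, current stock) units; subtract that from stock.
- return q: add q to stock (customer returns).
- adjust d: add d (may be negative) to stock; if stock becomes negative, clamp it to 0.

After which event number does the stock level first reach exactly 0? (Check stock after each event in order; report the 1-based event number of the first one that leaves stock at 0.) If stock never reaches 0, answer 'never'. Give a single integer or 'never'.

Processing events:
Start: stock = 17
  Event 1 (sale 17): sell min(17,17)=17. stock: 17 - 17 = 0. total_sold = 17
  Event 2 (sale 19): sell min(19,0)=0. stock: 0 - 0 = 0. total_sold = 17
  Event 3 (return 3): 0 + 3 = 3
  Event 4 (sale 22): sell min(22,3)=3. stock: 3 - 3 = 0. total_sold = 20
  Event 5 (sale 21): sell min(21,0)=0. stock: 0 - 0 = 0. total_sold = 20
  Event 6 (restock 15): 0 + 15 = 15
  Event 7 (sale 14): sell min(14,15)=14. stock: 15 - 14 = 1. total_sold = 34
  Event 8 (restock 16): 1 + 16 = 17
  Event 9 (sale 4): sell min(4,17)=4. stock: 17 - 4 = 13. total_sold = 38
Final: stock = 13, total_sold = 38

First zero at event 1.

Answer: 1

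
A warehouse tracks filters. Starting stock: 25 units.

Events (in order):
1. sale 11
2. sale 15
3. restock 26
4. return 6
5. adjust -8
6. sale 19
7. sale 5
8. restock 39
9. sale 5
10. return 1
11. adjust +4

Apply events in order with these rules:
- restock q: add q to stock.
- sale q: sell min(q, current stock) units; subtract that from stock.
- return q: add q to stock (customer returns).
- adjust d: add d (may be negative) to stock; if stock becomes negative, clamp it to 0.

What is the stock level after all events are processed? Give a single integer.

Answer: 39

Derivation:
Processing events:
Start: stock = 25
  Event 1 (sale 11): sell min(11,25)=11. stock: 25 - 11 = 14. total_sold = 11
  Event 2 (sale 15): sell min(15,14)=14. stock: 14 - 14 = 0. total_sold = 25
  Event 3 (restock 26): 0 + 26 = 26
  Event 4 (return 6): 26 + 6 = 32
  Event 5 (adjust -8): 32 + -8 = 24
  Event 6 (sale 19): sell min(19,24)=19. stock: 24 - 19 = 5. total_sold = 44
  Event 7 (sale 5): sell min(5,5)=5. stock: 5 - 5 = 0. total_sold = 49
  Event 8 (restock 39): 0 + 39 = 39
  Event 9 (sale 5): sell min(5,39)=5. stock: 39 - 5 = 34. total_sold = 54
  Event 10 (return 1): 34 + 1 = 35
  Event 11 (adjust +4): 35 + 4 = 39
Final: stock = 39, total_sold = 54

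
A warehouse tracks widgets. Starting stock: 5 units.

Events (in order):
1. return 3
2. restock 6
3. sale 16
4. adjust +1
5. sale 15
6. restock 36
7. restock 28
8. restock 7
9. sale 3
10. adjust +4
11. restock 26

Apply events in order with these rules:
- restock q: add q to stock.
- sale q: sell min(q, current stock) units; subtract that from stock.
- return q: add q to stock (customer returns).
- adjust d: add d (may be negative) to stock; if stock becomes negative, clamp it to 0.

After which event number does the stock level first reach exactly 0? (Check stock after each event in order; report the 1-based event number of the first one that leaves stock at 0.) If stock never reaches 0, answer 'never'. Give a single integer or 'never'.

Answer: 3

Derivation:
Processing events:
Start: stock = 5
  Event 1 (return 3): 5 + 3 = 8
  Event 2 (restock 6): 8 + 6 = 14
  Event 3 (sale 16): sell min(16,14)=14. stock: 14 - 14 = 0. total_sold = 14
  Event 4 (adjust +1): 0 + 1 = 1
  Event 5 (sale 15): sell min(15,1)=1. stock: 1 - 1 = 0. total_sold = 15
  Event 6 (restock 36): 0 + 36 = 36
  Event 7 (restock 28): 36 + 28 = 64
  Event 8 (restock 7): 64 + 7 = 71
  Event 9 (sale 3): sell min(3,71)=3. stock: 71 - 3 = 68. total_sold = 18
  Event 10 (adjust +4): 68 + 4 = 72
  Event 11 (restock 26): 72 + 26 = 98
Final: stock = 98, total_sold = 18

First zero at event 3.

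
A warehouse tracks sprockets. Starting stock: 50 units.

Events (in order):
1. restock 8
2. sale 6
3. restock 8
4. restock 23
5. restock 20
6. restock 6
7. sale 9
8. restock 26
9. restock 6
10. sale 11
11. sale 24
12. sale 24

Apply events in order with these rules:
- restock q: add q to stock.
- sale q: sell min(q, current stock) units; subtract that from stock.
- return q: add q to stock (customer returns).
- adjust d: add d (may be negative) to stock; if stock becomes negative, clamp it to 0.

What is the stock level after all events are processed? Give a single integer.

Processing events:
Start: stock = 50
  Event 1 (restock 8): 50 + 8 = 58
  Event 2 (sale 6): sell min(6,58)=6. stock: 58 - 6 = 52. total_sold = 6
  Event 3 (restock 8): 52 + 8 = 60
  Event 4 (restock 23): 60 + 23 = 83
  Event 5 (restock 20): 83 + 20 = 103
  Event 6 (restock 6): 103 + 6 = 109
  Event 7 (sale 9): sell min(9,109)=9. stock: 109 - 9 = 100. total_sold = 15
  Event 8 (restock 26): 100 + 26 = 126
  Event 9 (restock 6): 126 + 6 = 132
  Event 10 (sale 11): sell min(11,132)=11. stock: 132 - 11 = 121. total_sold = 26
  Event 11 (sale 24): sell min(24,121)=24. stock: 121 - 24 = 97. total_sold = 50
  Event 12 (sale 24): sell min(24,97)=24. stock: 97 - 24 = 73. total_sold = 74
Final: stock = 73, total_sold = 74

Answer: 73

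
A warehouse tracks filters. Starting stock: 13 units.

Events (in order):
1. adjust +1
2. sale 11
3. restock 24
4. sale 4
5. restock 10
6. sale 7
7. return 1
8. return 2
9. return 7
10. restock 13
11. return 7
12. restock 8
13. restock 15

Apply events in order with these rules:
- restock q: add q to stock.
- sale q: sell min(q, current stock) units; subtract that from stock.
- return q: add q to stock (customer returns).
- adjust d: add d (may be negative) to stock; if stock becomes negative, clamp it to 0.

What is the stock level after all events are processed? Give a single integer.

Processing events:
Start: stock = 13
  Event 1 (adjust +1): 13 + 1 = 14
  Event 2 (sale 11): sell min(11,14)=11. stock: 14 - 11 = 3. total_sold = 11
  Event 3 (restock 24): 3 + 24 = 27
  Event 4 (sale 4): sell min(4,27)=4. stock: 27 - 4 = 23. total_sold = 15
  Event 5 (restock 10): 23 + 10 = 33
  Event 6 (sale 7): sell min(7,33)=7. stock: 33 - 7 = 26. total_sold = 22
  Event 7 (return 1): 26 + 1 = 27
  Event 8 (return 2): 27 + 2 = 29
  Event 9 (return 7): 29 + 7 = 36
  Event 10 (restock 13): 36 + 13 = 49
  Event 11 (return 7): 49 + 7 = 56
  Event 12 (restock 8): 56 + 8 = 64
  Event 13 (restock 15): 64 + 15 = 79
Final: stock = 79, total_sold = 22

Answer: 79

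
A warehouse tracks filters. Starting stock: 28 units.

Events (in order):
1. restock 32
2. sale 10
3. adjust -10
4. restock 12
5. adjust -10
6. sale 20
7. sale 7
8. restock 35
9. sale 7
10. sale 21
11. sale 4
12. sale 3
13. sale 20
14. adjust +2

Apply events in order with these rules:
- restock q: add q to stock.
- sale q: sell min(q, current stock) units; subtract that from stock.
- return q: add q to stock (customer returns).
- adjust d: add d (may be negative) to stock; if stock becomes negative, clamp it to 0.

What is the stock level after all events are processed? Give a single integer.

Answer: 2

Derivation:
Processing events:
Start: stock = 28
  Event 1 (restock 32): 28 + 32 = 60
  Event 2 (sale 10): sell min(10,60)=10. stock: 60 - 10 = 50. total_sold = 10
  Event 3 (adjust -10): 50 + -10 = 40
  Event 4 (restock 12): 40 + 12 = 52
  Event 5 (adjust -10): 52 + -10 = 42
  Event 6 (sale 20): sell min(20,42)=20. stock: 42 - 20 = 22. total_sold = 30
  Event 7 (sale 7): sell min(7,22)=7. stock: 22 - 7 = 15. total_sold = 37
  Event 8 (restock 35): 15 + 35 = 50
  Event 9 (sale 7): sell min(7,50)=7. stock: 50 - 7 = 43. total_sold = 44
  Event 10 (sale 21): sell min(21,43)=21. stock: 43 - 21 = 22. total_sold = 65
  Event 11 (sale 4): sell min(4,22)=4. stock: 22 - 4 = 18. total_sold = 69
  Event 12 (sale 3): sell min(3,18)=3. stock: 18 - 3 = 15. total_sold = 72
  Event 13 (sale 20): sell min(20,15)=15. stock: 15 - 15 = 0. total_sold = 87
  Event 14 (adjust +2): 0 + 2 = 2
Final: stock = 2, total_sold = 87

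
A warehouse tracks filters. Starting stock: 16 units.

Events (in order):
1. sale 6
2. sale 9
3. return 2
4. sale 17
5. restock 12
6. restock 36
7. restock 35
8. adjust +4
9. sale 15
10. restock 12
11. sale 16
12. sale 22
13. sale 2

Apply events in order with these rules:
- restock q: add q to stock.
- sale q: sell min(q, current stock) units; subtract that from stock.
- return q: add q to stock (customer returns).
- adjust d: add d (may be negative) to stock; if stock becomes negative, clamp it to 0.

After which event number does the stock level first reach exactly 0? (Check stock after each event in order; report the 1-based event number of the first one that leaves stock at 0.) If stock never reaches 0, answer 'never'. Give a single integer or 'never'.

Answer: 4

Derivation:
Processing events:
Start: stock = 16
  Event 1 (sale 6): sell min(6,16)=6. stock: 16 - 6 = 10. total_sold = 6
  Event 2 (sale 9): sell min(9,10)=9. stock: 10 - 9 = 1. total_sold = 15
  Event 3 (return 2): 1 + 2 = 3
  Event 4 (sale 17): sell min(17,3)=3. stock: 3 - 3 = 0. total_sold = 18
  Event 5 (restock 12): 0 + 12 = 12
  Event 6 (restock 36): 12 + 36 = 48
  Event 7 (restock 35): 48 + 35 = 83
  Event 8 (adjust +4): 83 + 4 = 87
  Event 9 (sale 15): sell min(15,87)=15. stock: 87 - 15 = 72. total_sold = 33
  Event 10 (restock 12): 72 + 12 = 84
  Event 11 (sale 16): sell min(16,84)=16. stock: 84 - 16 = 68. total_sold = 49
  Event 12 (sale 22): sell min(22,68)=22. stock: 68 - 22 = 46. total_sold = 71
  Event 13 (sale 2): sell min(2,46)=2. stock: 46 - 2 = 44. total_sold = 73
Final: stock = 44, total_sold = 73

First zero at event 4.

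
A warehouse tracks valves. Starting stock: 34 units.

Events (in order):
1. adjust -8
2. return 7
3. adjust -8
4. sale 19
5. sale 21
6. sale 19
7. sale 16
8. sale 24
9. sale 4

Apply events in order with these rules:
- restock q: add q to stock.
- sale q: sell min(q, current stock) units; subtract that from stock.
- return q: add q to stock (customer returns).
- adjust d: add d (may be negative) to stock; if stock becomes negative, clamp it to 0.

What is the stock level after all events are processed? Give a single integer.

Answer: 0

Derivation:
Processing events:
Start: stock = 34
  Event 1 (adjust -8): 34 + -8 = 26
  Event 2 (return 7): 26 + 7 = 33
  Event 3 (adjust -8): 33 + -8 = 25
  Event 4 (sale 19): sell min(19,25)=19. stock: 25 - 19 = 6. total_sold = 19
  Event 5 (sale 21): sell min(21,6)=6. stock: 6 - 6 = 0. total_sold = 25
  Event 6 (sale 19): sell min(19,0)=0. stock: 0 - 0 = 0. total_sold = 25
  Event 7 (sale 16): sell min(16,0)=0. stock: 0 - 0 = 0. total_sold = 25
  Event 8 (sale 24): sell min(24,0)=0. stock: 0 - 0 = 0. total_sold = 25
  Event 9 (sale 4): sell min(4,0)=0. stock: 0 - 0 = 0. total_sold = 25
Final: stock = 0, total_sold = 25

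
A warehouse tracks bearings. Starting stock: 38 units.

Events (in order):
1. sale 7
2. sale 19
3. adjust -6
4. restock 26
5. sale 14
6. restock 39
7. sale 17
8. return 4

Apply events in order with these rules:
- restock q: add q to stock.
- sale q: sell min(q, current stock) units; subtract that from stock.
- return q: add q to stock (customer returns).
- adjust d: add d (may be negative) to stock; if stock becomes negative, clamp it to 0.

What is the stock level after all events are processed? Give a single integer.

Answer: 44

Derivation:
Processing events:
Start: stock = 38
  Event 1 (sale 7): sell min(7,38)=7. stock: 38 - 7 = 31. total_sold = 7
  Event 2 (sale 19): sell min(19,31)=19. stock: 31 - 19 = 12. total_sold = 26
  Event 3 (adjust -6): 12 + -6 = 6
  Event 4 (restock 26): 6 + 26 = 32
  Event 5 (sale 14): sell min(14,32)=14. stock: 32 - 14 = 18. total_sold = 40
  Event 6 (restock 39): 18 + 39 = 57
  Event 7 (sale 17): sell min(17,57)=17. stock: 57 - 17 = 40. total_sold = 57
  Event 8 (return 4): 40 + 4 = 44
Final: stock = 44, total_sold = 57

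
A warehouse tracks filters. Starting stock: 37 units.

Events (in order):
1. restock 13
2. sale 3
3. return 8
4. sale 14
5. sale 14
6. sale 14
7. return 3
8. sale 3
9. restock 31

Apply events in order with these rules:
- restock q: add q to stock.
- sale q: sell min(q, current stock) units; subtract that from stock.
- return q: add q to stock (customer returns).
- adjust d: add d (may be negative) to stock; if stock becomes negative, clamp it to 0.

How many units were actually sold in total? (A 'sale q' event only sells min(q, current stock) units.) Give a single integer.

Answer: 48

Derivation:
Processing events:
Start: stock = 37
  Event 1 (restock 13): 37 + 13 = 50
  Event 2 (sale 3): sell min(3,50)=3. stock: 50 - 3 = 47. total_sold = 3
  Event 3 (return 8): 47 + 8 = 55
  Event 4 (sale 14): sell min(14,55)=14. stock: 55 - 14 = 41. total_sold = 17
  Event 5 (sale 14): sell min(14,41)=14. stock: 41 - 14 = 27. total_sold = 31
  Event 6 (sale 14): sell min(14,27)=14. stock: 27 - 14 = 13. total_sold = 45
  Event 7 (return 3): 13 + 3 = 16
  Event 8 (sale 3): sell min(3,16)=3. stock: 16 - 3 = 13. total_sold = 48
  Event 9 (restock 31): 13 + 31 = 44
Final: stock = 44, total_sold = 48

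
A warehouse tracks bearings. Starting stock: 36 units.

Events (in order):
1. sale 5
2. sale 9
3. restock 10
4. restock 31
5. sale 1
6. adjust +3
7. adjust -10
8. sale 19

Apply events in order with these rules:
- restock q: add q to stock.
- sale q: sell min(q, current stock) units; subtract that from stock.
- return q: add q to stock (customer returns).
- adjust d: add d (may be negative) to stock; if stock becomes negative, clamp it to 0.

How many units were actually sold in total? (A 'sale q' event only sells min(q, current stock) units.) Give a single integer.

Processing events:
Start: stock = 36
  Event 1 (sale 5): sell min(5,36)=5. stock: 36 - 5 = 31. total_sold = 5
  Event 2 (sale 9): sell min(9,31)=9. stock: 31 - 9 = 22. total_sold = 14
  Event 3 (restock 10): 22 + 10 = 32
  Event 4 (restock 31): 32 + 31 = 63
  Event 5 (sale 1): sell min(1,63)=1. stock: 63 - 1 = 62. total_sold = 15
  Event 6 (adjust +3): 62 + 3 = 65
  Event 7 (adjust -10): 65 + -10 = 55
  Event 8 (sale 19): sell min(19,55)=19. stock: 55 - 19 = 36. total_sold = 34
Final: stock = 36, total_sold = 34

Answer: 34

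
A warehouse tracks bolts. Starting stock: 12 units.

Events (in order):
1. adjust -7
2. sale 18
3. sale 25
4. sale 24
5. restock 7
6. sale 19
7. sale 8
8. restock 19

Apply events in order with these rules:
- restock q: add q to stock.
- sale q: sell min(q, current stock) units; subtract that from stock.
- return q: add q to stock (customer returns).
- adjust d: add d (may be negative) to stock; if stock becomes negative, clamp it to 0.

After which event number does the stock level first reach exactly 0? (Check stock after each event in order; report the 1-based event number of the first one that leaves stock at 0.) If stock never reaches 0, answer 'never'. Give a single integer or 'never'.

Answer: 2

Derivation:
Processing events:
Start: stock = 12
  Event 1 (adjust -7): 12 + -7 = 5
  Event 2 (sale 18): sell min(18,5)=5. stock: 5 - 5 = 0. total_sold = 5
  Event 3 (sale 25): sell min(25,0)=0. stock: 0 - 0 = 0. total_sold = 5
  Event 4 (sale 24): sell min(24,0)=0. stock: 0 - 0 = 0. total_sold = 5
  Event 5 (restock 7): 0 + 7 = 7
  Event 6 (sale 19): sell min(19,7)=7. stock: 7 - 7 = 0. total_sold = 12
  Event 7 (sale 8): sell min(8,0)=0. stock: 0 - 0 = 0. total_sold = 12
  Event 8 (restock 19): 0 + 19 = 19
Final: stock = 19, total_sold = 12

First zero at event 2.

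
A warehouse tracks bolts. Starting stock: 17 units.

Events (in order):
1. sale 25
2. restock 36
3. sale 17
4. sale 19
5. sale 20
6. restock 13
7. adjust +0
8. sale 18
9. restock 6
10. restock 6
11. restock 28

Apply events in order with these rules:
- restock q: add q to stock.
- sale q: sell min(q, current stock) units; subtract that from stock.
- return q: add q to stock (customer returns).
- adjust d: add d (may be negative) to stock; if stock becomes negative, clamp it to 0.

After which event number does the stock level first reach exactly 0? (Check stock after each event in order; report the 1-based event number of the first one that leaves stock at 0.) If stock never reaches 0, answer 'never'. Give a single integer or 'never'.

Processing events:
Start: stock = 17
  Event 1 (sale 25): sell min(25,17)=17. stock: 17 - 17 = 0. total_sold = 17
  Event 2 (restock 36): 0 + 36 = 36
  Event 3 (sale 17): sell min(17,36)=17. stock: 36 - 17 = 19. total_sold = 34
  Event 4 (sale 19): sell min(19,19)=19. stock: 19 - 19 = 0. total_sold = 53
  Event 5 (sale 20): sell min(20,0)=0. stock: 0 - 0 = 0. total_sold = 53
  Event 6 (restock 13): 0 + 13 = 13
  Event 7 (adjust +0): 13 + 0 = 13
  Event 8 (sale 18): sell min(18,13)=13. stock: 13 - 13 = 0. total_sold = 66
  Event 9 (restock 6): 0 + 6 = 6
  Event 10 (restock 6): 6 + 6 = 12
  Event 11 (restock 28): 12 + 28 = 40
Final: stock = 40, total_sold = 66

First zero at event 1.

Answer: 1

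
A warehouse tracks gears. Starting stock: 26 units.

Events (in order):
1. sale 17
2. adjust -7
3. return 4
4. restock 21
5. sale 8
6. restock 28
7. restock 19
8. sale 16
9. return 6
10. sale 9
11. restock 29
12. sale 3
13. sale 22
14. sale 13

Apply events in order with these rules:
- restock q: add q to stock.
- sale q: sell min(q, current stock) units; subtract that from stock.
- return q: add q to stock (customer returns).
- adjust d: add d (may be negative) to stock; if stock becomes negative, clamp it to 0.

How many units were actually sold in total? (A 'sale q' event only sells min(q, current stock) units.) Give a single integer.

Processing events:
Start: stock = 26
  Event 1 (sale 17): sell min(17,26)=17. stock: 26 - 17 = 9. total_sold = 17
  Event 2 (adjust -7): 9 + -7 = 2
  Event 3 (return 4): 2 + 4 = 6
  Event 4 (restock 21): 6 + 21 = 27
  Event 5 (sale 8): sell min(8,27)=8. stock: 27 - 8 = 19. total_sold = 25
  Event 6 (restock 28): 19 + 28 = 47
  Event 7 (restock 19): 47 + 19 = 66
  Event 8 (sale 16): sell min(16,66)=16. stock: 66 - 16 = 50. total_sold = 41
  Event 9 (return 6): 50 + 6 = 56
  Event 10 (sale 9): sell min(9,56)=9. stock: 56 - 9 = 47. total_sold = 50
  Event 11 (restock 29): 47 + 29 = 76
  Event 12 (sale 3): sell min(3,76)=3. stock: 76 - 3 = 73. total_sold = 53
  Event 13 (sale 22): sell min(22,73)=22. stock: 73 - 22 = 51. total_sold = 75
  Event 14 (sale 13): sell min(13,51)=13. stock: 51 - 13 = 38. total_sold = 88
Final: stock = 38, total_sold = 88

Answer: 88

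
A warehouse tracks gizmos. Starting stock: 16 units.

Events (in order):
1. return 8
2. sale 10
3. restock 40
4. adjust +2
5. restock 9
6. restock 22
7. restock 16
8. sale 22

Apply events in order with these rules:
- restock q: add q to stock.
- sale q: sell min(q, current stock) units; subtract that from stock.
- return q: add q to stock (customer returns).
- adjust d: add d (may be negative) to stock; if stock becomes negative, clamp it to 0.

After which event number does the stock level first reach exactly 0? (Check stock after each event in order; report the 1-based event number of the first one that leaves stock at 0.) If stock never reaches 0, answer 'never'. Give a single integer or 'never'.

Answer: never

Derivation:
Processing events:
Start: stock = 16
  Event 1 (return 8): 16 + 8 = 24
  Event 2 (sale 10): sell min(10,24)=10. stock: 24 - 10 = 14. total_sold = 10
  Event 3 (restock 40): 14 + 40 = 54
  Event 4 (adjust +2): 54 + 2 = 56
  Event 5 (restock 9): 56 + 9 = 65
  Event 6 (restock 22): 65 + 22 = 87
  Event 7 (restock 16): 87 + 16 = 103
  Event 8 (sale 22): sell min(22,103)=22. stock: 103 - 22 = 81. total_sold = 32
Final: stock = 81, total_sold = 32

Stock never reaches 0.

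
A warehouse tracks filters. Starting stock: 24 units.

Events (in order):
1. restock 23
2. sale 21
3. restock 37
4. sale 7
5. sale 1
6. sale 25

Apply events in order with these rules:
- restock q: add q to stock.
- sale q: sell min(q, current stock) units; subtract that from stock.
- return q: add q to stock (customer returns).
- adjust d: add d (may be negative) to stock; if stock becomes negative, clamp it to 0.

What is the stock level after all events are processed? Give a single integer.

Processing events:
Start: stock = 24
  Event 1 (restock 23): 24 + 23 = 47
  Event 2 (sale 21): sell min(21,47)=21. stock: 47 - 21 = 26. total_sold = 21
  Event 3 (restock 37): 26 + 37 = 63
  Event 4 (sale 7): sell min(7,63)=7. stock: 63 - 7 = 56. total_sold = 28
  Event 5 (sale 1): sell min(1,56)=1. stock: 56 - 1 = 55. total_sold = 29
  Event 6 (sale 25): sell min(25,55)=25. stock: 55 - 25 = 30. total_sold = 54
Final: stock = 30, total_sold = 54

Answer: 30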